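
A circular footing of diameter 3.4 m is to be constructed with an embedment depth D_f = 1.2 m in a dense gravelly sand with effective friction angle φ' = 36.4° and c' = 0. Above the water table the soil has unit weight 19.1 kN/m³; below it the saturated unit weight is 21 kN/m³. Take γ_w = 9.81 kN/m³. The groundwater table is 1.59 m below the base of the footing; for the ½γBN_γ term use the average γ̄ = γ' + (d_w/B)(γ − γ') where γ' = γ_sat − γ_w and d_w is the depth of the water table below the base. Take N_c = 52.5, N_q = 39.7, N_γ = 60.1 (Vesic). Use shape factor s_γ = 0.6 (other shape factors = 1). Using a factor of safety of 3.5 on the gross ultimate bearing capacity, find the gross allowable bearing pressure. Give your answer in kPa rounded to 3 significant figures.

q = γ·D_f = 19.1 × 1.2 = 22.92 kPa.
γ' = 11.19 kN/m³; averaging over the depth B below the base, γ̄ = γ' + (d_w/B)(γ − γ') = 14.889 kN/m³.
q·N_q = 22.92 × 39.7 = 909.92 kPa
0.5·γ·B·N_γ·s_γ = 0.5 × 14.889 × 3.4 × 60.1 × 0.6 = 912.73 kPa
q_ult = 909.92 + 912.73 = 1822.7 kPa.
q_all = 1822.7 / 3.5 = 520.76 kPa.

q_all ≈ 521 kPa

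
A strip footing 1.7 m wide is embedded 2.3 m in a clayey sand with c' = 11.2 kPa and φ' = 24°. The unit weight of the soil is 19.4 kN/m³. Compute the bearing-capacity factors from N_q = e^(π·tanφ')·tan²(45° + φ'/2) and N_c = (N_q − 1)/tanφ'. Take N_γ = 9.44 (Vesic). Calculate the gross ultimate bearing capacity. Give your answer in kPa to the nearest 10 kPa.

tan24° = 0.4452, so N_q = e^(π×0.4452)·tan²(57°) = 4.05 × 2.371 = 9.6.
N_c = (9.6 − 1)/tan24° = 19.32.
q = γ·D_f = 19.4 × 2.3 = 44.62 kPa.
c·N_c = 11.2 × 19.324 = 216.42 kPa
q·N_q = 44.62 × 9.6034 = 428.5 kPa
0.5·γ·B·N_γ = 0.5 × 19.4 × 1.7 × 9.44 = 155.67 kPa
q_ult = 216.42 + 428.5 + 155.67 = 800.59 kPa.

q_ult ≈ 800 kPa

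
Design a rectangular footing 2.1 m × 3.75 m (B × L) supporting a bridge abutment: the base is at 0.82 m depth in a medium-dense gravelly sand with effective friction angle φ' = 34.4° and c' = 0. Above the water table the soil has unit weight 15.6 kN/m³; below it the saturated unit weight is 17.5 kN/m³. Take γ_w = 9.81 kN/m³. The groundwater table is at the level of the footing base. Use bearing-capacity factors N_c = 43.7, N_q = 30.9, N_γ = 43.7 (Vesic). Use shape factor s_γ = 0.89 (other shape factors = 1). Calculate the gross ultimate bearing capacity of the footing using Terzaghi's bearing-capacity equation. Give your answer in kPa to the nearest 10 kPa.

Overburden at base level: q = 15.6 × 0.82 = 12.792 kPa.
Below the base the soil is submerged, so the ½γBN_γ term uses γ' = 17.5 − 9.81 = 7.69 kN/m³.
Surcharge term q·N_q = 12.792 × 30.9 = 395.27 kPa; self-weight term 0.5·γ·B·N_γ·s_γ = 0.5 × 7.69 × 2.1 × 43.7 × 0.89 = 314.04 kPa.
q_ult = 395.27 + 314.04 = 709.31 kPa.

q_ult ≈ 710 kPa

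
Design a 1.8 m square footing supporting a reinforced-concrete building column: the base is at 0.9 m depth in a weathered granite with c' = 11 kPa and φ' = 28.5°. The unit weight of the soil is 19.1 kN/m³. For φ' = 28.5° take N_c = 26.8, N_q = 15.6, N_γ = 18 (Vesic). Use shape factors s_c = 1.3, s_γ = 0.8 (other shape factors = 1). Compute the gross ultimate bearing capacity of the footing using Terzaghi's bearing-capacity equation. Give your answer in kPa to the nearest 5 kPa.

Effective surcharge at the founding depth q = γ·D_f = 19.1 × 0.9 = 17.19 kPa.
q_ult = c·N_c·s_c + q·N_q + 0.5·γ·B·N_γ·s_γ
     = 11 × 26.8 × 1.3 + 17.19 × 15.6 + 0.5 × 19.1 × 1.8 × 18 × 0.8
     = 383.24 + 268.16 + 247.54 = 898.94 kPa.

q_ult ≈ 900 kPa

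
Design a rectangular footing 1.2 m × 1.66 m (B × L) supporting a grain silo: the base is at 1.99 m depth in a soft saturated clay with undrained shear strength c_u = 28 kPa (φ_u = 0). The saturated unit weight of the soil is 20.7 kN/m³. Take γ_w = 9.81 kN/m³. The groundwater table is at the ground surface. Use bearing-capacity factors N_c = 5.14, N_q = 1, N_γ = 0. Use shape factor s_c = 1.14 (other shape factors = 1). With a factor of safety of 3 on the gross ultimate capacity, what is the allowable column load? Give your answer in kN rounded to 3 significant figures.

P_all ≈ 123 kN

γ' = 20.7 − 9.81 = 10.89 kN/m³ (submerged throughout). q = 10.89 × 1.99 = 21.671 kPa.
c·N_c·s_c = 28 × 5.14 × 1.14 = 164.07 kPa
q·N_q = 21.671 × 1 = 21.671 kPa
q_ult = 164.07 + 21.671 = 185.74 kPa.
Gross allowable pressure q_all = 185.74 / 3 = 61.913 kPa.
Footing area = 1.992 m², so allowable column load = 61.913 × 1.992 = 123.33 kN.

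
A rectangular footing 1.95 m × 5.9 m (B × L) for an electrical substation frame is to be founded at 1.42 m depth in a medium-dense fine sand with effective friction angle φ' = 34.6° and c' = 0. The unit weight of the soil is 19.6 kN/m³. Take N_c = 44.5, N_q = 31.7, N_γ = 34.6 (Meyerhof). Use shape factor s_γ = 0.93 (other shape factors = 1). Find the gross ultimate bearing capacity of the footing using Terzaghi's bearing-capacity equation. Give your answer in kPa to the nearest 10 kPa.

q_ult ≈ 1500 kPa

q = γ·D_f = 19.6 × 1.42 = 27.832 kPa.
q·N_q = 27.832 × 31.7 = 882.27 kPa
0.5·γ·B·N_γ·s_γ = 0.5 × 19.6 × 1.95 × 34.6 × 0.93 = 614.92 kPa
q_ult = 882.27 + 614.92 = 1497.2 kPa.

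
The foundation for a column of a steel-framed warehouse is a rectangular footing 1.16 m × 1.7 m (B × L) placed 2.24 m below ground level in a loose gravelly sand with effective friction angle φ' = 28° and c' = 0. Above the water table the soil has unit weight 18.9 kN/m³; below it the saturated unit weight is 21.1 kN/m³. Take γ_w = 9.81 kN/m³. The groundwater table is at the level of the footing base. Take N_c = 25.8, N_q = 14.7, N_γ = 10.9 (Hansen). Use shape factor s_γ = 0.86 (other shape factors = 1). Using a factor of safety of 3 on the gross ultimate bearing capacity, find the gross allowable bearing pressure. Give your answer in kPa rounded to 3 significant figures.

Overburden at base level: q = 18.9 × 2.24 = 42.336 kPa.
Below the base the soil is submerged, so the ½γBN_γ term uses γ' = 21.1 − 9.81 = 11.29 kN/m³.
Surcharge term q·N_q = 42.336 × 14.7 = 622.34 kPa; self-weight term 0.5·γ·B·N_γ·s_γ = 0.5 × 11.29 × 1.16 × 10.9 × 0.86 = 61.383 kPa.
q_ult = 622.34 + 61.383 = 683.72 kPa.
q_all = 683.72 / 3 = 227.91 kPa.

q_all ≈ 228 kPa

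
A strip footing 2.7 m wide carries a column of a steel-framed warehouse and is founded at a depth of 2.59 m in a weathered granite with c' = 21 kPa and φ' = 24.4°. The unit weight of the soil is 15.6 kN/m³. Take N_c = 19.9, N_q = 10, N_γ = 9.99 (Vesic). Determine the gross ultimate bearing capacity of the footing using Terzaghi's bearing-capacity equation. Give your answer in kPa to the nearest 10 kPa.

q = γ·D_f = 15.6 × 2.59 = 40.404 kPa.
c·N_c = 21 × 19.9 = 417.9 kPa
q·N_q = 40.404 × 10 = 404.04 kPa
0.5·γ·B·N_γ = 0.5 × 15.6 × 2.7 × 9.99 = 210.39 kPa
q_ult = 417.9 + 404.04 + 210.39 = 1032.3 kPa.

q_ult ≈ 1030 kPa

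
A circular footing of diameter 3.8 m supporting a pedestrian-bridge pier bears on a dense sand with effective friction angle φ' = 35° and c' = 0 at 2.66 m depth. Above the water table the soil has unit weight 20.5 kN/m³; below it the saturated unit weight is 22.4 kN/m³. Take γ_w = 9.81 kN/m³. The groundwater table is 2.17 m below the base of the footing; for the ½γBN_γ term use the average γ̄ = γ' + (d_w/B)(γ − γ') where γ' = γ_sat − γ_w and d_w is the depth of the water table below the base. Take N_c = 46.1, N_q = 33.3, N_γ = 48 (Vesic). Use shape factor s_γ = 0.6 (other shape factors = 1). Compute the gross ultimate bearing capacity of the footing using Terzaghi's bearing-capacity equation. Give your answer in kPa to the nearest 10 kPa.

q_ult ≈ 2750 kPa

q = γ·D_f = 20.5 × 2.66 = 54.53 kPa.
γ' = 12.59 kN/m³; averaging over the depth B below the base, γ̄ = γ' + (d_w/B)(γ − γ') = 17.107 kN/m³.
q·N_q = 54.53 × 33.3 = 1815.8 kPa
0.5·γ·B·N_γ·s_γ = 0.5 × 17.107 × 3.8 × 48 × 0.6 = 936.1 kPa
q_ult = 1815.8 + 936.1 = 2751.9 kPa.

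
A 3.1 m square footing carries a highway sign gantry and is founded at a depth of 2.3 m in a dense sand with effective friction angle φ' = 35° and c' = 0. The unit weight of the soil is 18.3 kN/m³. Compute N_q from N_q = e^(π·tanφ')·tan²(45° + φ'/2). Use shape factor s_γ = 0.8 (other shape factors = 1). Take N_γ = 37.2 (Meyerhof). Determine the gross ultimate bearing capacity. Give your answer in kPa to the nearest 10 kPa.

tan35° = 0.7002, so N_q = e^(π×0.7002)·tan²(62.5°) = 9.023 × 3.69 = 33.3.
q = γ·D_f = 18.3 × 2.3 = 42.09 kPa.
q·N_q = 42.09 × 33.296 = 1401.4 kPa
0.5·γ·B·N_γ·s_γ = 0.5 × 18.3 × 3.1 × 37.2 × 0.8 = 844.14 kPa
q_ult = 1401.4 + 844.14 = 2245.6 kPa.

q_ult ≈ 2250 kPa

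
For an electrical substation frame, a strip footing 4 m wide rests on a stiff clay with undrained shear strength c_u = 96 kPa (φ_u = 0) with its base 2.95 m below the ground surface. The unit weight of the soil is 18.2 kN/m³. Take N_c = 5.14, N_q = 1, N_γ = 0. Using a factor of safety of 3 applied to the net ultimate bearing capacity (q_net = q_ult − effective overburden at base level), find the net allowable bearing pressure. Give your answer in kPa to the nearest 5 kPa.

q_all(net) ≈ 165 kPa

Overburden at base level: q = 18.2 × 2.95 = 53.69 kPa.
Cohesion term c·N_c = 96 × 5.14 = 493.44 kPa; surcharge term q·N_q = 53.69 × 1 = 53.69 kPa.
q_ult = 493.44 + 53.69 = 547.13 kPa.
Net ultimate: q_net = 547.13 − 53.69 = 493.44 kPa.
q_all(net) = 493.44 / 3 = 164.48 kPa.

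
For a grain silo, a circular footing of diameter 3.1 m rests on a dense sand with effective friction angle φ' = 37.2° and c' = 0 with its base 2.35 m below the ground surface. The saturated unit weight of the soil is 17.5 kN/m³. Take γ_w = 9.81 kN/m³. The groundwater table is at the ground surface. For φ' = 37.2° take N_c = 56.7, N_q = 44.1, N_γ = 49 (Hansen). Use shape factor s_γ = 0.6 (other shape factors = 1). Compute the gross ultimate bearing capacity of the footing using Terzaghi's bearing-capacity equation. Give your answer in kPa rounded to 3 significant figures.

q_ult ≈ 1150 kPa

γ' = 17.5 − 9.81 = 7.69 kN/m³ (submerged throughout). q = 7.69 × 2.35 = 18.072 kPa; the same γ' applies in the ½γBN_γ term.
q·N_q = 18.072 × 44.1 = 796.95 kPa
0.5·γ·B·N_γ·s_γ = 0.5 × 7.69 × 3.1 × 49 × 0.6 = 350.43 kPa
q_ult = 796.95 + 350.43 = 1147.4 kPa.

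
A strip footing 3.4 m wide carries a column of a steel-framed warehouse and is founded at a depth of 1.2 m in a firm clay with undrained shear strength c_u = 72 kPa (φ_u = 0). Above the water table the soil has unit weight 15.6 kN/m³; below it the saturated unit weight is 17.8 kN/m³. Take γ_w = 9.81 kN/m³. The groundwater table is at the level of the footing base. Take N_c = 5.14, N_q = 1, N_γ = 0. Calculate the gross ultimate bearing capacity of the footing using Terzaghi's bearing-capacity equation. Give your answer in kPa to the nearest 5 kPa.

Overburden at base level: q = 15.6 × 1.2 = 18.72 kPa.
Cohesion term c·N_c = 72 × 5.14 = 370.08 kPa; surcharge term q·N_q = 18.72 × 1 = 18.72 kPa.
q_ult = 370.08 + 18.72 = 388.8 kPa.

q_ult ≈ 390 kPa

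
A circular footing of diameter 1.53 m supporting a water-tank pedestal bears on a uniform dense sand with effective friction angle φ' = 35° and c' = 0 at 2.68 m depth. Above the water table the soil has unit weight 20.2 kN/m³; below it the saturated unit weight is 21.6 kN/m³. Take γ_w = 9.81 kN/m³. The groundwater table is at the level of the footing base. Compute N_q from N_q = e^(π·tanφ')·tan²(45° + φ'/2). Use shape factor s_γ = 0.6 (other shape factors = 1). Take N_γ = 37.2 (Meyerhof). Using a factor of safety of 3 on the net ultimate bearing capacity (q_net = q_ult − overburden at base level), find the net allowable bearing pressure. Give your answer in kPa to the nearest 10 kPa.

N_q = e^(π·tan35°)·tan²(62.5°) = 33.3.
Effective surcharge at the founding depth q = γ·D_f = 20.2 × 2.68 = 54.136 kPa.
The water table coincides with the base, so in the self-weight term γ → γ' = 11.79 kN/m³.
q_ult = q·N_q + 0.5·γ·B·N_γ·s_γ
     = 54.136 × 33.296 + 0.5 × 11.79 × 1.53 × 37.2 × 0.6
     = 1802.5 + 201.31 = 2003.8 kPa.
q_net = 2003.8 − 54.136 = 1949.7 kPa.
q_all(net) = 1949.7 / 3 = 649.9 kPa.

q_all(net) ≈ 650 kPa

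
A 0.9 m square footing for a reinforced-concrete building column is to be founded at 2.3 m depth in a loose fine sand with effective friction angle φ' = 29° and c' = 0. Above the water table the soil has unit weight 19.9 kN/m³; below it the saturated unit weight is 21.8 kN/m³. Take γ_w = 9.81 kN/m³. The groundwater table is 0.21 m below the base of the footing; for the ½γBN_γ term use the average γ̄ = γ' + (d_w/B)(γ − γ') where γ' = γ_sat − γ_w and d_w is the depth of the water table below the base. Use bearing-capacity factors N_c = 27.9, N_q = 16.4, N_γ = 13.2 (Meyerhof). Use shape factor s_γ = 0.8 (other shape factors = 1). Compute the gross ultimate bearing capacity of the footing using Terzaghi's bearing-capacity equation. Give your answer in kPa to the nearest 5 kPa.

q_ult ≈ 815 kPa

Overburden at base level: q = 19.9 × 2.3 = 45.77 kPa.
The water table is 0.21 m below the base (< B = 0.9 m), so the ½γBN_γ term uses γ̄ = γ' + (d_w/B)(γ − γ') = 11.99 + (0.21/0.9)(19.9 − 11.99) = 13.836 kN/m³.
Surcharge term q·N_q = 45.77 × 16.4 = 750.63 kPa; self-weight term 0.5·γ·B·N_γ·s_γ = 0.5 × 13.836 × 0.9 × 13.2 × 0.8 = 65.747 kPa.
q_ult = 750.63 + 65.747 = 816.38 kPa.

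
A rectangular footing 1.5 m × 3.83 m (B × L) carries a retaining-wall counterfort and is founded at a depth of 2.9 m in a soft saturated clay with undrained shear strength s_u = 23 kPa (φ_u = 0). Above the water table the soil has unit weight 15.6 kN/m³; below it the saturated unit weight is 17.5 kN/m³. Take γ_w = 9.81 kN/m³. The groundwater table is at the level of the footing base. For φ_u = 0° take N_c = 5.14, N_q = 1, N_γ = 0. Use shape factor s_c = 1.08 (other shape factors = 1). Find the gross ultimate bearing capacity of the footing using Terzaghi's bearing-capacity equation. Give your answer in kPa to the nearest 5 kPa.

q_ult ≈ 175 kPa

Effective surcharge at the founding depth q = γ·D_f = 15.6 × 2.9 = 45.24 kPa.
q_ult = c·N_c·s_c + q·N_q
     = 23 × 5.14 × 1.08 + 45.24 × 1
     = 127.68 + 45.24 = 172.92 kPa.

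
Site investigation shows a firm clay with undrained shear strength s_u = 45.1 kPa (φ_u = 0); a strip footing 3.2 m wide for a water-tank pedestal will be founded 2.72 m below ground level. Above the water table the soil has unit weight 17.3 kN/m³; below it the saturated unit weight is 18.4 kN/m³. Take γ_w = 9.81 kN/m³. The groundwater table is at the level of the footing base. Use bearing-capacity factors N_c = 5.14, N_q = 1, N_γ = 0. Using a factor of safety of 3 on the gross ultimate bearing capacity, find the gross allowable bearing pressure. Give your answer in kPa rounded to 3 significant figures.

Effective surcharge at the founding depth q = γ·D_f = 17.3 × 2.72 = 47.056 kPa.
q_ult = c·N_c + q·N_q
     = 45.1 × 5.14 + 47.056 × 1
     = 231.81 + 47.056 = 278.87 kPa.
q_all = 278.87 / 3 = 92.957 kPa.

q_all ≈ 93 kPa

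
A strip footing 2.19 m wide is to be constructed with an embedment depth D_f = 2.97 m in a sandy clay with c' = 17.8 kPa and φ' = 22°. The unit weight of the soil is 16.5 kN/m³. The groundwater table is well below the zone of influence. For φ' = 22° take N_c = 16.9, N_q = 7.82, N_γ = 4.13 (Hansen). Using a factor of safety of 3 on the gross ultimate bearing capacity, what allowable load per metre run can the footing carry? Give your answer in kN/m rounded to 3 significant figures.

Effective surcharge at the founding depth q = γ·D_f = 16.5 × 2.97 = 49.005 kPa.
q_ult = c·N_c + q·N_q + 0.5·γ·B·N_γ
     = 17.8 × 16.9 + 49.005 × 7.82 + 0.5 × 16.5 × 2.19 × 4.13
     = 300.82 + 383.22 + 74.619 = 758.66 kPa.
Gross allowable pressure q_all = 758.66 / 3 = 252.89 kPa.
Allowable wall load = q_all × B = 252.89 × 2.19 = 553.82 kN per metre run.

≈ 554 kN/m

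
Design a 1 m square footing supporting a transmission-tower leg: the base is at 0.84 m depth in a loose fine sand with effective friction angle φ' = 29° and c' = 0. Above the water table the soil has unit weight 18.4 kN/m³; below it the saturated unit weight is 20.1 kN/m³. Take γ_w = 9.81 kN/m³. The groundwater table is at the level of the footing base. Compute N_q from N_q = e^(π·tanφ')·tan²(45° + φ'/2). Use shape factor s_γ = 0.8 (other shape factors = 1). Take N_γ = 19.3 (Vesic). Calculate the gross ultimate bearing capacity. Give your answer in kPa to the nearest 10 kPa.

tan29° = 0.5543, so N_q = e^(π×0.5543)·tan²(59.5°) = 5.705 × 2.882 = 16.44.
q = γ·D_f = 18.4 × 0.84 = 15.456 kPa.
For the ½γBN_γ term take γ' = 20.1 − 9.81 = 10.29 kN/m³ (soil below base is submerged).
q·N_q = 15.456 × 16.443 = 254.15 kPa
0.5·γ·B·N_γ·s_γ = 0.5 × 10.29 × 1 × 19.3 × 0.8 = 79.439 kPa
q_ult = 254.15 + 79.439 = 333.59 kPa.

q_ult ≈ 330 kPa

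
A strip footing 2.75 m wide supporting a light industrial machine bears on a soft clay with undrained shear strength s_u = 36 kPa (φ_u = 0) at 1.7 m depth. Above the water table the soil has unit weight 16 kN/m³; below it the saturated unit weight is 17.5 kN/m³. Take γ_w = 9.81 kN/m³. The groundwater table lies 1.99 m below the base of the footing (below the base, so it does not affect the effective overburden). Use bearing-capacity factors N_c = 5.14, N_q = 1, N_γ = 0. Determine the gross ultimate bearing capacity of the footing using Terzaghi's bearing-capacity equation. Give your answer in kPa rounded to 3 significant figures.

q_ult ≈ 212 kPa

Effective surcharge at the founding depth q = γ·D_f = 16 × 1.7 = 27.2 kPa.
q_ult = c·N_c + q·N_q
     = 36 × 5.14 + 27.2 × 1
     = 185.04 + 27.2 = 212.24 kPa.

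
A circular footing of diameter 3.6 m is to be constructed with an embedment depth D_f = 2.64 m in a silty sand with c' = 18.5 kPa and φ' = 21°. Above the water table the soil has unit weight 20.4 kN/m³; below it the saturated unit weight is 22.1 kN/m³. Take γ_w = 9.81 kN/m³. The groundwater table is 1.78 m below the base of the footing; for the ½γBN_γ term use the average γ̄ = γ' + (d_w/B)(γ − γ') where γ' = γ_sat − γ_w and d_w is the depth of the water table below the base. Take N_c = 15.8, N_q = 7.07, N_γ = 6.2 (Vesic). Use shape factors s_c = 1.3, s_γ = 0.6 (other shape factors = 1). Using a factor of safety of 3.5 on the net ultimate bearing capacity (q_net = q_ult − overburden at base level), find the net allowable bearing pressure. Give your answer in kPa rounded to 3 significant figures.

Effective surcharge at the founding depth q = γ·D_f = 20.4 × 2.64 = 53.856 kPa.
With d_w = 1.78 m < B, γ̄ = 12.29 + (1.78/3.6) × (20.4 − 12.29) = 16.3 kN/m³.
q_ult = c·N_c·s_c + q·N_q + 0.5·γ·B·N_γ·s_γ
     = 18.5 × 15.8 × 1.3 + 53.856 × 7.07 + 0.5 × 16.3 × 3.6 × 6.2 × 0.6
     = 379.99 + 380.76 + 109.14 = 869.9 kPa.
q_net = 869.9 − 53.856 = 816.04 kPa.
q_all(net) = 816.04 / 3.5 = 233.15 kPa.

q_all(net) ≈ 233 kPa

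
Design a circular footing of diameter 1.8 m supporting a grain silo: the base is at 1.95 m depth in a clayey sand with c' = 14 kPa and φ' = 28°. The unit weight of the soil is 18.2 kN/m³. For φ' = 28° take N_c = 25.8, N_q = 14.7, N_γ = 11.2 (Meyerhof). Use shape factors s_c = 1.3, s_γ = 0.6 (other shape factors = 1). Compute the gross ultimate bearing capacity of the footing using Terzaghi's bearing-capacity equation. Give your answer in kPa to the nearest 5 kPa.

q_ult ≈ 1100 kPa

Overburden at base level: q = 18.2 × 1.95 = 35.49 kPa.
Cohesion term c·N_c·s_c = 14 × 25.8 × 1.3 = 469.56 kPa; surcharge term q·N_q = 35.49 × 14.7 = 521.7 kPa; self-weight term 0.5·γ·B·N_γ·s_γ = 0.5 × 18.2 × 1.8 × 11.2 × 0.6 = 110.07 kPa.
q_ult = 469.56 + 521.7 + 110.07 = 1101.3 kPa.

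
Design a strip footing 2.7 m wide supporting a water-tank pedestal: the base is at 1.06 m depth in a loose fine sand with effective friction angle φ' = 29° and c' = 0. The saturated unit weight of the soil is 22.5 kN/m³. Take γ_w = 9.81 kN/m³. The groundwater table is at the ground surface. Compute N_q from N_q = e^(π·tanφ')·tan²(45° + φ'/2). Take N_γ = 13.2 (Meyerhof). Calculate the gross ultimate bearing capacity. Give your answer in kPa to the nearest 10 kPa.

q_ult ≈ 450 kPa

tan29° = 0.5543, so N_q = e^(π×0.5543)·tan²(59.5°) = 5.705 × 2.882 = 16.44.
With the water table at the surface the whole profile is submerged: γ' = 22.5 − 9.81 = 12.69 kN/m³, so q = γ'·D_f = 13.451 kPa; the same γ' applies in the ½γBN_γ term.
q_ult = q·N_q + 0.5·γ·B·N_γ
     = 13.451 × 16.443 + 0.5 × 12.69 × 2.7 × 13.2
     = 221.19 + 226.14 = 447.32 kPa.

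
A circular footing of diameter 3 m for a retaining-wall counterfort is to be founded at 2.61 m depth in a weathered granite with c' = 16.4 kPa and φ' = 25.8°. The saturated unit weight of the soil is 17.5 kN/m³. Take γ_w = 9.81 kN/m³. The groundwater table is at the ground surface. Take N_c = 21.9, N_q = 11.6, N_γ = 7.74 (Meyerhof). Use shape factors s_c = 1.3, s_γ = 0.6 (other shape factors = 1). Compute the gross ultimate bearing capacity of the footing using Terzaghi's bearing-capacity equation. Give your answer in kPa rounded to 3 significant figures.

γ' = 17.5 − 9.81 = 7.69 kN/m³ (submerged throughout). q = 7.69 × 2.61 = 20.071 kPa; the same γ' applies in the ½γBN_γ term.
c·N_c·s_c = 16.4 × 21.9 × 1.3 = 466.91 kPa
q·N_q = 20.071 × 11.6 = 232.82 kPa
0.5·γ·B·N_γ·s_γ = 0.5 × 7.69 × 3 × 7.74 × 0.6 = 53.569 kPa
q_ult = 466.91 + 232.82 + 53.569 = 753.3 kPa.

q_ult ≈ 753 kPa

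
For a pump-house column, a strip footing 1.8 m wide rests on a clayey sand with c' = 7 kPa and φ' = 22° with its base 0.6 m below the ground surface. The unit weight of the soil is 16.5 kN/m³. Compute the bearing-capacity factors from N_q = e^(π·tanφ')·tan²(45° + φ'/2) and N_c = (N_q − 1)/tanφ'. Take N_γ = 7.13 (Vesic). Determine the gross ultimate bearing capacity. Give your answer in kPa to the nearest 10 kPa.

tan22° = 0.404, so N_q = e^(π×0.404)·tan²(56°) = 3.558 × 2.198 = 7.82.
N_c = (7.82 − 1)/tan22° = 16.88.
Overburden at base level: q = 16.5 × 0.6 = 9.9 kPa.
Cohesion term c·N_c = 7 × 16.883 = 118.18 kPa; surcharge term q·N_q = 9.9 × 7.8211 = 77.429 kPa; self-weight term 0.5·γ·B·N_γ = 0.5 × 16.5 × 1.8 × 7.13 = 105.88 kPa.
q_ult = 118.18 + 77.429 + 105.88 = 301.49 kPa.

q_ult ≈ 300 kPa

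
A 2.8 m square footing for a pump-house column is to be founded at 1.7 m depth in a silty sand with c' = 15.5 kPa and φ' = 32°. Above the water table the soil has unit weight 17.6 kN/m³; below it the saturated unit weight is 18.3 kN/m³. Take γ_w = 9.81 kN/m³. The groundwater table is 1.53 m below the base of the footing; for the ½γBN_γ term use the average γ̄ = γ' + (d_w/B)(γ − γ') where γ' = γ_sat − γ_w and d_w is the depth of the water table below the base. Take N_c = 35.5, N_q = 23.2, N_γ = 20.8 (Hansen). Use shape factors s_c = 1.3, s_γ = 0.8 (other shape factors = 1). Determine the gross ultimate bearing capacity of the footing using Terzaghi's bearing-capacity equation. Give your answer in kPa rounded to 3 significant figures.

q = γ·D_f = 17.6 × 1.7 = 29.92 kPa.
γ' = 8.49 kN/m³; averaging over the depth B below the base, γ̄ = γ' + (d_w/B)(γ − γ') = 13.468 kN/m³.
c·N_c·s_c = 15.5 × 35.5 × 1.3 = 715.33 kPa
q·N_q = 29.92 × 23.2 = 694.14 kPa
0.5·γ·B·N_γ·s_γ = 0.5 × 13.468 × 2.8 × 20.8 × 0.8 = 313.75 kPa
q_ult = 715.33 + 694.14 + 313.75 = 1723.2 kPa.

q_ult ≈ 1720 kPa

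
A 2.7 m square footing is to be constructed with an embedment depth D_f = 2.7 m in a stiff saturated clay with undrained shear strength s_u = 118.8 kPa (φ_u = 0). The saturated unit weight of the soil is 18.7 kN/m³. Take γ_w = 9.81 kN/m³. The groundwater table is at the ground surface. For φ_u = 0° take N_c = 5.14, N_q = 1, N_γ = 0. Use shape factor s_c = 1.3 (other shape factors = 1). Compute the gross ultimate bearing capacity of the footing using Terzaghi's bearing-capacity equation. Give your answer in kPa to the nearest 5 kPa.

q_ult ≈ 820 kPa

With the water table at the surface the whole profile is submerged: γ' = 18.7 − 9.81 = 8.89 kN/m³, so q = γ'·D_f = 24.003 kPa.
q_ult = c·N_c·s_c + q·N_q
     = 118.8 × 5.14 × 1.3 + 24.003 × 1
     = 793.82 + 24.003 = 817.82 kPa.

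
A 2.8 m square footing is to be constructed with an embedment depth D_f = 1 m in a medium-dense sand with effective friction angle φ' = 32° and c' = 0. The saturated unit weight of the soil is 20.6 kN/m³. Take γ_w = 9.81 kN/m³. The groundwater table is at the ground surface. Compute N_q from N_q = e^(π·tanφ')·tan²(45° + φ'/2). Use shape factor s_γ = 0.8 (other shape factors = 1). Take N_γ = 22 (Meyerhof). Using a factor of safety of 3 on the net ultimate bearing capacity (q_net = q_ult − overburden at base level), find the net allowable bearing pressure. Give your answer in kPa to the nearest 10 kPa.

N_q = e^(π·tan32°)·tan²(61°) = 23.18.
With the water table at the surface the whole profile is submerged: γ' = 20.6 − 9.81 = 10.79 kN/m³, so q = γ'·D_f = 10.79 kPa; the same γ' applies in the ½γBN_γ term.
q_ult = q·N_q + 0.5·γ·B·N_γ·s_γ
     = 10.79 × 23.177 + 0.5 × 10.79 × 2.8 × 22 × 0.8
     = 250.08 + 265.87 = 515.94 kPa.
q_net = 515.94 − 10.79 = 505.15 kPa.
q_all(net) = 505.15 / 3 = 168.38 kPa.

q_all(net) ≈ 170 kPa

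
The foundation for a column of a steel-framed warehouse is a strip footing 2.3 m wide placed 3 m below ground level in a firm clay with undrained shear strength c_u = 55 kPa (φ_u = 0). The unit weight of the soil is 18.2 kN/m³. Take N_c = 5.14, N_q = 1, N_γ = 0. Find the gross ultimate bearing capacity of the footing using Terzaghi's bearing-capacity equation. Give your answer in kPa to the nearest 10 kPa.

q_ult ≈ 340 kPa

Effective surcharge at the founding depth q = γ·D_f = 18.2 × 3 = 54.6 kPa.
q_ult = c·N_c + q·N_q
     = 55 × 5.14 + 54.6 × 1
     = 282.7 + 54.6 = 337.3 kPa.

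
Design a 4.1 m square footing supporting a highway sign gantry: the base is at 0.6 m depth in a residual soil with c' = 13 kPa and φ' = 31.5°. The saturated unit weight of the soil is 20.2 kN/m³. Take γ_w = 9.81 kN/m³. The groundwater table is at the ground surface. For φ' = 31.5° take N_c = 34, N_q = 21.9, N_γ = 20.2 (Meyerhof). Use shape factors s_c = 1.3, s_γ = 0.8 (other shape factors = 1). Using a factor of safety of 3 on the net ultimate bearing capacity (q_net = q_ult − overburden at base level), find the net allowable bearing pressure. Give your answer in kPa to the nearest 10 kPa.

γ' = 20.2 − 9.81 = 10.39 kN/m³ (submerged throughout). q = 10.39 × 0.6 = 6.234 kPa; the same γ' applies in the ½γBN_γ term.
c·N_c·s_c = 13 × 34 × 1.3 = 574.6 kPa
q·N_q = 6.234 × 21.9 = 136.52 kPa
0.5·γ·B·N_γ·s_γ = 0.5 × 10.39 × 4.1 × 20.2 × 0.8 = 344.2 kPa
q_ult = 574.6 + 136.52 + 344.2 = 1055.3 kPa.
q_net = 1055.3 − 6.234 = 1049.1 kPa.
q_all(net) = 1049.1 / 3 = 349.7 kPa.

q_all(net) ≈ 350 kPa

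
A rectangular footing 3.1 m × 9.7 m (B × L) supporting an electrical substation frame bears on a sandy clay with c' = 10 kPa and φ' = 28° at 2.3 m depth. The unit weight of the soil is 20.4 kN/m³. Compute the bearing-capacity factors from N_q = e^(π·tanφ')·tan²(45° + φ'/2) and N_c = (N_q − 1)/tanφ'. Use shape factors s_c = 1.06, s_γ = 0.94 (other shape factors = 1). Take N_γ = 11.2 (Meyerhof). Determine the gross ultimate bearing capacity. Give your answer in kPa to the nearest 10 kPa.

q_ult ≈ 1300 kPa

tan28° = 0.5317, so N_q = e^(π×0.5317)·tan²(59°) = 5.314 × 2.77 = 14.72.
N_c = (14.72 − 1)/tan28° = 25.8.
Overburden at base level: q = 20.4 × 2.3 = 46.92 kPa.
Cohesion term c·N_c·s_c = 10 × 25.803 × 1.06 = 273.52 kPa; surcharge term q·N_q = 46.92 × 14.72 = 690.66 kPa; self-weight term 0.5·γ·B·N_γ·s_γ = 0.5 × 20.4 × 3.1 × 11.2 × 0.94 = 332.9 kPa.
q_ult = 273.52 + 690.66 + 332.9 = 1297.1 kPa.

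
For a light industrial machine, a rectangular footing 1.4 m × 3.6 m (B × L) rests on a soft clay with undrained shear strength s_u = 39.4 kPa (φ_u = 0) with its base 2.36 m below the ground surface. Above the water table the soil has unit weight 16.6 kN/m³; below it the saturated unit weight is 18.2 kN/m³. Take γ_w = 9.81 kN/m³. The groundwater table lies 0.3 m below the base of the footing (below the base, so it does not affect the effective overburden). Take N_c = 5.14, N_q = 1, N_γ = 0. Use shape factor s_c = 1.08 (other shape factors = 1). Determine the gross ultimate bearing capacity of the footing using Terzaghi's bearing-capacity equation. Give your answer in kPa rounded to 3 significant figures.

q_ult ≈ 258 kPa

Effective surcharge at the founding depth q = γ·D_f = 16.6 × 2.36 = 39.176 kPa.
q_ult = c·N_c·s_c + q·N_q
     = 39.4 × 5.14 × 1.08 + 39.176 × 1
     = 218.72 + 39.176 = 257.89 kPa.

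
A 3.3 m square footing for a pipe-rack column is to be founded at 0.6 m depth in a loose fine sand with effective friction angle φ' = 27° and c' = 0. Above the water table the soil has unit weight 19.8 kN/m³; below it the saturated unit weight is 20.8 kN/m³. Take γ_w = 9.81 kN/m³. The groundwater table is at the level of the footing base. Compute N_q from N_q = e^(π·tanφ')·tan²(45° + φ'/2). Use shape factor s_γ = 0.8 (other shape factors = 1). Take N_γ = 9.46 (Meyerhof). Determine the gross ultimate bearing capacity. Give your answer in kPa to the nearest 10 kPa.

tan27° = 0.5095, so N_q = e^(π×0.5095)·tan²(58.5°) = 4.957 × 2.663 = 13.2.
q = γ·D_f = 19.8 × 0.6 = 11.88 kPa.
For the ½γBN_γ term take γ' = 20.8 − 9.81 = 10.99 kN/m³ (soil below base is submerged).
q·N_q = 11.88 × 13.199 = 156.81 kPa
0.5·γ·B·N_γ·s_γ = 0.5 × 10.99 × 3.3 × 9.46 × 0.8 = 137.23 kPa
q_ult = 156.81 + 137.23 = 294.04 kPa.

q_ult ≈ 290 kPa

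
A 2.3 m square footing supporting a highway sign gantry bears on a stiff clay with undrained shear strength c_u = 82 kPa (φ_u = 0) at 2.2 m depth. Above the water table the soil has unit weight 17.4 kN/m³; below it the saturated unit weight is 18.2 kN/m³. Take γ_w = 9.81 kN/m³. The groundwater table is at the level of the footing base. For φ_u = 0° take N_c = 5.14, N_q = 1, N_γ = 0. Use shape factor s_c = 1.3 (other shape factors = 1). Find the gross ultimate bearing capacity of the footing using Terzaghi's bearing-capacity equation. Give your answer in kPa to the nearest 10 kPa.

Effective surcharge at the founding depth q = γ·D_f = 17.4 × 2.2 = 38.28 kPa.
q_ult = c·N_c·s_c + q·N_q
     = 82 × 5.14 × 1.3 + 38.28 × 1
     = 547.92 + 38.28 = 586.2 kPa.

q_ult ≈ 590 kPa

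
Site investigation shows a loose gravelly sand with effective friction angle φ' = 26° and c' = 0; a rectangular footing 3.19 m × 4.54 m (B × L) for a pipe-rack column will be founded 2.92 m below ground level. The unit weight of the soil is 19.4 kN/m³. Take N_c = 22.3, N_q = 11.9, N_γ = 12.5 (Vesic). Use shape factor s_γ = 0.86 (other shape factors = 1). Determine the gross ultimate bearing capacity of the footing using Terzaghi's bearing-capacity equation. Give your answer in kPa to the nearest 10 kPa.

q_ult ≈ 1010 kPa

Effective surcharge at the founding depth q = γ·D_f = 19.4 × 2.92 = 56.648 kPa.
q_ult = q·N_q + 0.5·γ·B·N_γ·s_γ
     = 56.648 × 11.9 + 0.5 × 19.4 × 3.19 × 12.5 × 0.86
     = 674.11 + 332.64 = 1006.7 kPa.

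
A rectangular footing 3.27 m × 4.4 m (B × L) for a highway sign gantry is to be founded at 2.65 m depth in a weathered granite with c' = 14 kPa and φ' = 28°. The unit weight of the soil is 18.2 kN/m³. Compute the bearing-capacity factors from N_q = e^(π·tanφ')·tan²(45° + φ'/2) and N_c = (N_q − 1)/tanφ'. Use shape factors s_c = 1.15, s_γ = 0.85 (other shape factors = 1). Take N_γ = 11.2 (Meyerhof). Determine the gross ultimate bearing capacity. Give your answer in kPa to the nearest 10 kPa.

q_ult ≈ 1410 kPa

tan28° = 0.5317, so N_q = e^(π×0.5317)·tan²(59°) = 5.314 × 2.77 = 14.72.
N_c = (14.72 − 1)/tan28° = 25.8.
Effective surcharge at the founding depth q = γ·D_f = 18.2 × 2.65 = 48.23 kPa.
q_ult = c·N_c·s_c + q·N_q + 0.5·γ·B·N_γ·s_γ
     = 14 × 25.803 × 1.15 + 48.23 × 14.72 + 0.5 × 18.2 × 3.27 × 11.2 × 0.85
     = 415.43 + 709.94 + 283.29 = 1408.7 kPa.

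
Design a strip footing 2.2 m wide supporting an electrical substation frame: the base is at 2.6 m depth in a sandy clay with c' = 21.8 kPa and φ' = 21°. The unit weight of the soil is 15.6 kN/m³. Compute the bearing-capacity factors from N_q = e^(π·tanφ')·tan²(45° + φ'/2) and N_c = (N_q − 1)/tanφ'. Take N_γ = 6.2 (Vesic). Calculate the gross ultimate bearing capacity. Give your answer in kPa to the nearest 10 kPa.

tan21° = 0.3839, so N_q = e^(π×0.3839)·tan²(55.5°) = 3.34 × 2.117 = 7.07.
N_c = (7.07 − 1)/tan21° = 15.81.
Overburden at base level: q = 15.6 × 2.6 = 40.56 kPa.
Cohesion term c·N_c = 21.8 × 15.815 = 344.76 kPa; surcharge term q·N_q = 40.56 × 7.0708 = 286.79 kPa; self-weight term 0.5·γ·B·N_γ = 0.5 × 15.6 × 2.2 × 6.2 = 106.39 kPa.
q_ult = 344.76 + 286.79 + 106.39 = 737.95 kPa.

q_ult ≈ 740 kPa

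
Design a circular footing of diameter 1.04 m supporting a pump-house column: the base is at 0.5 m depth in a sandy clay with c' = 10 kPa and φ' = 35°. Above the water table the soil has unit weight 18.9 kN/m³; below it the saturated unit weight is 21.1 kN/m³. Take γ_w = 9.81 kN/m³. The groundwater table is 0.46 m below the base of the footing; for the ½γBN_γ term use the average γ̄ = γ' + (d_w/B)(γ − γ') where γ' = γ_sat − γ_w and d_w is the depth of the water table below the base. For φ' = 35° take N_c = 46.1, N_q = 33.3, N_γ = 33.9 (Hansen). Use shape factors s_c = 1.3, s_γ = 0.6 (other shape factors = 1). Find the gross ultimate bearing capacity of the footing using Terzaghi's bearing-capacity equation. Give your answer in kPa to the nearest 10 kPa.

Overburden at base level: q = 18.9 × 0.5 = 9.45 kPa.
The water table is 0.46 m below the base (< B = 1.04 m), so the ½γBN_γ term uses γ̄ = γ' + (d_w/B)(γ − γ') = 11.29 + (0.46/1.04)(18.9 − 11.29) = 14.656 kN/m³.
Cohesion term c·N_c·s_c = 10 × 46.1 × 1.3 = 599.3 kPa; surcharge term q·N_q = 9.45 × 33.3 = 314.68 kPa; self-weight term 0.5·γ·B·N_γ·s_γ = 0.5 × 14.656 × 1.04 × 33.9 × 0.6 = 155.01 kPa.
q_ult = 599.3 + 314.68 + 155.01 = 1069 kPa.

q_ult ≈ 1070 kPa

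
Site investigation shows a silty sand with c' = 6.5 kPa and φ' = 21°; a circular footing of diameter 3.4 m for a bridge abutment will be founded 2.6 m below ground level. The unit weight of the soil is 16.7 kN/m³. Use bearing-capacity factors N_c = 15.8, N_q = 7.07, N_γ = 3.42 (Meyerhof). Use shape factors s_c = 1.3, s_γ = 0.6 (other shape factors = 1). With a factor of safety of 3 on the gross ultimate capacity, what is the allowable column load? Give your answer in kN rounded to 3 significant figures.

q = γ·D_f = 16.7 × 2.6 = 43.42 kPa.
c·N_c·s_c = 6.5 × 15.8 × 1.3 = 133.51 kPa
q·N_q = 43.42 × 7.07 = 306.98 kPa
0.5·γ·B·N_γ·s_γ = 0.5 × 16.7 × 3.4 × 3.42 × 0.6 = 58.256 kPa
q_ult = 133.51 + 306.98 + 58.256 = 498.75 kPa.
Gross allowable pressure q_all = 498.75 / 3 = 166.25 kPa.
Footing area = 9.0792 m², so allowable column load = 166.25 × 9.0792 = 1509.4 kN.

P_all ≈ 1510 kN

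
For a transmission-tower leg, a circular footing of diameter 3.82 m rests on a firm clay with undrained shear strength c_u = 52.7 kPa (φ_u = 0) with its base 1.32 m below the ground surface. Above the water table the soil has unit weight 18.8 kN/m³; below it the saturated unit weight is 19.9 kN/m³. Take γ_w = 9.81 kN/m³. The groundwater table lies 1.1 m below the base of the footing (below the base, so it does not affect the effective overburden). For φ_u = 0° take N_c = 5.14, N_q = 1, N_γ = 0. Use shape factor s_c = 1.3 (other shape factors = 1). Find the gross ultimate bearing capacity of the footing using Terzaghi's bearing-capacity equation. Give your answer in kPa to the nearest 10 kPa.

q_ult ≈ 380 kPa

q = γ·D_f = 18.8 × 1.32 = 24.816 kPa.
c·N_c·s_c = 52.7 × 5.14 × 1.3 = 352.14 kPa
q·N_q = 24.816 × 1 = 24.816 kPa
q_ult = 352.14 + 24.816 = 376.96 kPa.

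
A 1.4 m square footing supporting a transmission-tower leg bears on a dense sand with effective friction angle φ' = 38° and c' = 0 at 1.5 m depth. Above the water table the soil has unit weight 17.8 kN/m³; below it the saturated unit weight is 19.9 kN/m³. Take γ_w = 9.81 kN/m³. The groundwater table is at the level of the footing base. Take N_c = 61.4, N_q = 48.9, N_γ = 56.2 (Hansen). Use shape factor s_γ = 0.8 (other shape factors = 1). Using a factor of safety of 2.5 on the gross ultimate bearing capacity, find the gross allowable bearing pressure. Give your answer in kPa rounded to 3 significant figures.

q_all ≈ 649 kPa

Overburden at base level: q = 17.8 × 1.5 = 26.7 kPa.
Below the base the soil is submerged, so the ½γBN_γ term uses γ' = 19.9 − 9.81 = 10.09 kN/m³.
Surcharge term q·N_q = 26.7 × 48.9 = 1305.6 kPa; self-weight term 0.5·γ·B·N_γ·s_γ = 0.5 × 10.09 × 1.4 × 56.2 × 0.8 = 317.55 kPa.
q_ult = 1305.6 + 317.55 = 1623.2 kPa.
q_all = 1623.2 / 2.5 = 649.27 kPa.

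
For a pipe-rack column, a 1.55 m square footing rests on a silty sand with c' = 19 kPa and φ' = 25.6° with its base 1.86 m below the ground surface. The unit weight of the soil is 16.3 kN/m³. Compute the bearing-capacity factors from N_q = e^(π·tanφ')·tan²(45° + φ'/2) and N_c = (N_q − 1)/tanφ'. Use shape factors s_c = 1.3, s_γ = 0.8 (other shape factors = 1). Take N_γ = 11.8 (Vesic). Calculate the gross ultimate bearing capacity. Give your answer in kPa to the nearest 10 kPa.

q_ult ≈ 1000 kPa

tan25.6° = 0.4791, so N_q = e^(π×0.4791)·tan²(57.8°) = 4.505 × 2.522 = 11.36.
N_c = (11.36 − 1)/tan25.6° = 21.62.
Overburden at base level: q = 16.3 × 1.86 = 30.318 kPa.
Cohesion term c·N_c·s_c = 19 × 21.623 × 1.3 = 534.1 kPa; surcharge term q·N_q = 30.318 × 11.36 = 344.42 kPa; self-weight term 0.5·γ·B·N_γ·s_γ = 0.5 × 16.3 × 1.55 × 11.8 × 0.8 = 119.25 kPa.
q_ult = 534.1 + 344.42 + 119.25 = 997.77 kPa.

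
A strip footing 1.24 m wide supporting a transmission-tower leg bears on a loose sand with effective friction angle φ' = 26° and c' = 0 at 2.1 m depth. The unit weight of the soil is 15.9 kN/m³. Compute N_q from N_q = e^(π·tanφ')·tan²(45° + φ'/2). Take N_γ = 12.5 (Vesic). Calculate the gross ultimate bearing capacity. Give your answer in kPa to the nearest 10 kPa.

q_ult ≈ 520 kPa

tan26° = 0.4877, so N_q = e^(π×0.4877)·tan²(58°) = 4.629 × 2.561 = 11.85.
Overburden at base level: q = 15.9 × 2.1 = 33.39 kPa.
Surcharge term q·N_q = 33.39 × 11.854 = 395.81 kPa; self-weight term 0.5·γ·B·N_γ = 0.5 × 15.9 × 1.24 × 12.5 = 123.23 kPa.
q_ult = 395.81 + 123.23 = 519.04 kPa.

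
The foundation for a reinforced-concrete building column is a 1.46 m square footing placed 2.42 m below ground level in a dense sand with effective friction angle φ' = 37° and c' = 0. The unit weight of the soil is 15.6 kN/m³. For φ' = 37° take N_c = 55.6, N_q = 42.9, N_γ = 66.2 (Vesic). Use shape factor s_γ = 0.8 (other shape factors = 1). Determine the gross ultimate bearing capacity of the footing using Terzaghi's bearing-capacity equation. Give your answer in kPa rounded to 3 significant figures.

q_ult ≈ 2220 kPa

Effective surcharge at the founding depth q = γ·D_f = 15.6 × 2.42 = 37.752 kPa.
q_ult = q·N_q + 0.5·γ·B·N_γ·s_γ
     = 37.752 × 42.9 + 0.5 × 15.6 × 1.46 × 66.2 × 0.8
     = 1619.6 + 603.11 = 2222.7 kPa.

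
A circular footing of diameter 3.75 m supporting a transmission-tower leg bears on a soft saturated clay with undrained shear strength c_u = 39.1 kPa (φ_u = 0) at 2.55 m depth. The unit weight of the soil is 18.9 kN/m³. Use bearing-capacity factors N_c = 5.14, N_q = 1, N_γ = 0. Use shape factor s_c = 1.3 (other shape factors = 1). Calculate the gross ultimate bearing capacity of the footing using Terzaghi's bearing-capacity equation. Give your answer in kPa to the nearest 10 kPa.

q_ult ≈ 310 kPa

Effective surcharge at the founding depth q = γ·D_f = 18.9 × 2.55 = 48.195 kPa.
q_ult = c·N_c·s_c + q·N_q
     = 39.1 × 5.14 × 1.3 + 48.195 × 1
     = 261.27 + 48.195 = 309.46 kPa.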